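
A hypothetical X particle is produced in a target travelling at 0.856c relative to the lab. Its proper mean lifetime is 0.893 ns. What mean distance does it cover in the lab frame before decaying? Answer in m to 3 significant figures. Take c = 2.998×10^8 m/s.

γ = 1/√(1 − 0.856²) = 1.9343
Dilated lifetime: Δt = γτ₀ = 1.9343 × 0.893 ns = 1.7274 ns
d = vΔt = 0.856c × 1.7274 ns = 2.5663×10^8 m/s × 1.7274×10^-9 s = 0.443 m

d ≈ 0.443 m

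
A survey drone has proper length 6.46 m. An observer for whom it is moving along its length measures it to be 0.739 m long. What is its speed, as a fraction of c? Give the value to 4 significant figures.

γ = L₀/L = 6.46/0.739 = 8.74154
β = √(1 − 1/γ²) = 0.9934

β ≈ 0.9934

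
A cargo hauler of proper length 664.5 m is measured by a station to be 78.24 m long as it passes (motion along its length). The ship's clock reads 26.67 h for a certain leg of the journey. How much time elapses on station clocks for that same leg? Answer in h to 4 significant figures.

Δt ≈ 226.5 h

Length contraction ⇒ γ = L₀/L = 664.5/78.24 = 8.49310
Time dilation: Δt = γτ₀ = 8.49310 × 26.67 h = 226.5 h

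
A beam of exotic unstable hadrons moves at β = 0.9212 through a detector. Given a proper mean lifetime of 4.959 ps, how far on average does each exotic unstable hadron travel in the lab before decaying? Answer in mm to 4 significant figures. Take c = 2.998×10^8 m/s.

γ = 1/√(1 − 0.9212²) = 2.57010
Dilated lifetime: Δt = γτ₀ = 2.57010 × 4.959 ps = 12.7451 ps
d = vΔt = 0.9212c × 12.7451 ps = 2.76176×10^8 m/s × 1.27451×10^-11 s = 3.520 mm

d ≈ 3.520 mm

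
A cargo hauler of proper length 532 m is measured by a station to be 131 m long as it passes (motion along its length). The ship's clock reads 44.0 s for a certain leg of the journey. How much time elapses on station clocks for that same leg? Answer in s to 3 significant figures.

Δt ≈ 179 s

Length contraction ⇒ γ = L₀/L = 532/131 = 4.0611
Time dilation: Δt = γτ₀ = 4.0611 × 44.0 s = 179 s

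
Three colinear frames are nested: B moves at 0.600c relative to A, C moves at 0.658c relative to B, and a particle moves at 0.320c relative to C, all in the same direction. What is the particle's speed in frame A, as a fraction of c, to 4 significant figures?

Compose boost 2: (0.658 + 0.600)/(1 + 0.658×0.600) = 1.258/1.39480 = 0.901921
Compose boost 3: (0.320 + 0.901921)/(1 + 0.320×0.901921) = 1.22192/1.28861 = 0.9482

u ≈ 0.9482c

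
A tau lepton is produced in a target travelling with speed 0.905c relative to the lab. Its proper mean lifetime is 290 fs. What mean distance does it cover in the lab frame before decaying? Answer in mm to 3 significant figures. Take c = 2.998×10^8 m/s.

γ = 1/√(1 − 0.905²) = 2.3507
Dilated lifetime: Δt = γτ₀ = 2.3507 × 290 fs = 681.69 fs
d = vΔt = 0.905c × 681.69 fs = 2.7132×10^8 m/s × 6.8169×10^-13 s = 0.185 mm

d ≈ 0.185 mm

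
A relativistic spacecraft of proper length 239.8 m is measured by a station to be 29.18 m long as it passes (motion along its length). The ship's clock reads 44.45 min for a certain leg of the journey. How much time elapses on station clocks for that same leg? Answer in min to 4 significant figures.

Δt ≈ 365.3 min

Length contraction ⇒ γ = L₀/L = 239.8/29.18 = 8.21796
Time dilation: Δt = γτ₀ = 8.21796 × 44.45 min = 365.3 min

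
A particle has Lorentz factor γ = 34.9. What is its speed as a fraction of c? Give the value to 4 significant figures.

β ≈ 0.9996

β = √(1 − 1/γ²) = √(1 − 1/34.9²) = √(0.999179) = 0.9996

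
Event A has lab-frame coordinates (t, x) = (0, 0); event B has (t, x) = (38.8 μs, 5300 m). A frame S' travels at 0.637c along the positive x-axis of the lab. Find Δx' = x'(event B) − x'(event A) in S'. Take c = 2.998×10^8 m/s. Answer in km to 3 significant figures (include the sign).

Δx' ≈ -2.74 km

γ = 1/√(1 − 0.637²) = 1.2972
Δx' = γ(Δx − vΔt) = 1.2972 × (5300 m − 0.637×(2.998×10^8 m/s)×38.8×10^-6 s)
= 1.2972 × (-2109.7 m) = -2.74 km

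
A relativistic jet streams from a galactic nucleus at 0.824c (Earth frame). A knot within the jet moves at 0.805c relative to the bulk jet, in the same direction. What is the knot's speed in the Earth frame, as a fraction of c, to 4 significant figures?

Relativistic velocity addition: u = (u' + v)/(1 + u'v/c²)
= (0.805 + 0.824)/(1 + 0.805×0.824) = 1.629/1.66332 = 0.9794

u ≈ 0.9794c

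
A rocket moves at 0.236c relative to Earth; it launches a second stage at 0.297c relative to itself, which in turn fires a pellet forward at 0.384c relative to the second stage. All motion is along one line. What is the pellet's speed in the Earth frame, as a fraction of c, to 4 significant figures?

u ≈ 0.7405c

Compose boost 2: (0.297 + 0.236)/(1 + 0.297×0.236) = 0.5330/1.07009 = 0.498088
Compose boost 3: (0.384 + 0.498088)/(1 + 0.384×0.498088) = 0.882088/1.19127 = 0.7405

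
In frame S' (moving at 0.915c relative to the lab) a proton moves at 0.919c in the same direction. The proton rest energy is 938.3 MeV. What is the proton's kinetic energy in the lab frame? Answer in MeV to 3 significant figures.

K ≈ 9920 MeV

u_lab = (0.919 + 0.915)/(1 + 0.919×0.915) = 0.996260
γ = 1/√(1 − 0.996260²) = 11.573
K = (γ − 1)m₀c² = (11.573 − 1) × 938.3 = 10.573 × 938.3 = 9920 MeV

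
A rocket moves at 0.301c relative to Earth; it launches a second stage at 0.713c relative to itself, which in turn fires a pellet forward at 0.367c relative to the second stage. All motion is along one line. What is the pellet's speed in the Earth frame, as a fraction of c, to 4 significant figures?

Compose boost 2: (0.713 + 0.301)/(1 + 0.713×0.301) = 1.014/1.21461 = 0.834834
Compose boost 3: (0.367 + 0.834834)/(1 + 0.367×0.834834) = 1.20183/1.30638 = 0.9200

u ≈ 0.9200c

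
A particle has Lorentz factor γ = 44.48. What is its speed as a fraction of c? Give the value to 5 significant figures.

β = √(1 − 1/γ²) = √(1 − 1/44.48²) = √(0.9994946) = 0.99975

β ≈ 0.99975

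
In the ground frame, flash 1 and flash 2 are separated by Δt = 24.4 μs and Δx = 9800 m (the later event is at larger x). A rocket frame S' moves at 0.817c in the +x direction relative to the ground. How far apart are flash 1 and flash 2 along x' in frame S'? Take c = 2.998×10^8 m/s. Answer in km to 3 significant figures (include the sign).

Δx' ≈ 6.63 km

γ = 1/√(1 − 0.817²) = 1.7342
Δx' = γ(Δx − vΔt) = 1.7342 × (9800 m − 0.817×(2.998×10^8 m/s)×24.4×10^-6 s)
= 1.7342 × (3823.5 m) = 6.63 km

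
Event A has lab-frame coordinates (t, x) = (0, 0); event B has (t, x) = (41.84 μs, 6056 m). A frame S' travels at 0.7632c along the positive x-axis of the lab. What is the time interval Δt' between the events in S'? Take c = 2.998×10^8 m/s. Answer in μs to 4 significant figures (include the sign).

γ = 1/√(1 − 0.7632²) = 1.54760
Δt' = γ(Δt − vΔx/c²) = 1.54760 × (41.84 μs − 0.7632×6056 m / (2.998×10^8 m/s))
= 1.54760 × (26.4233 μs) = 40.89 μs

Δt' ≈ 40.89 μs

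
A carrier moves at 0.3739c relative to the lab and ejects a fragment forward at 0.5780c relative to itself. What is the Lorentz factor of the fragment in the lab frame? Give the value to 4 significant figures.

γ ≈ 1.607

u_lab = (0.5780 + 0.3739)/(1 + 0.5780×0.3739) = 0.95190/1.216114 = 0.7827390
γ = 1/√(1 − 0.7827390²) = 1.607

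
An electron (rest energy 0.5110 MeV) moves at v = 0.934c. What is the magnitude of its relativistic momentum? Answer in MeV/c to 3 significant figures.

p ≈ 1.34 MeV/c

γ = 1/√(1 − 0.934²) = 2.7990
p = γβm₀c = 2.7990 × 0.934 × 0.5110 MeV/c = 1.34 MeV/c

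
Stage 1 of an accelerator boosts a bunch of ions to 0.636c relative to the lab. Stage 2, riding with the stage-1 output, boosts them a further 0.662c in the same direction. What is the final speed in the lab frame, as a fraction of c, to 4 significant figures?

u ≈ 0.9134c

Compose boost 2: (0.662 + 0.636)/(1 + 0.662×0.636) = 1.298/1.42103 = 0.9134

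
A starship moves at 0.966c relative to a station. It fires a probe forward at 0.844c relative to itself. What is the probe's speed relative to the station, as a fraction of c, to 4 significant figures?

Relativistic velocity addition: u = (u' + v)/(1 + u'v/c²)
= (0.844 + 0.966)/(1 + 0.844×0.966) = 1.810/1.81530 = 0.9971

u ≈ 0.9971c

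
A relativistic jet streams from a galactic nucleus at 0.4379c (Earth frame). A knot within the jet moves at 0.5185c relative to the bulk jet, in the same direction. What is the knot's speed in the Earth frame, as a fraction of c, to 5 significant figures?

u ≈ 0.77943c

Relativistic velocity addition: u = (u' + v)/(1 + u'v/c²)
= (0.5185 + 0.4379)/(1 + 0.5185×0.4379) = 0.95640/1.227051 = 0.77943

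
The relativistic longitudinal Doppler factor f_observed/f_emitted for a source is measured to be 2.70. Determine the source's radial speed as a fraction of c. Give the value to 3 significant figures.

f_obs/f_src = √((1+β)/(1−β)) = 2.70  ⇒  (1+β)/(1−β) = 7.2900
β = |1 − D²|/(1 + D²) = |1 − 7.2900|/(1 + 7.2900) = 0.759

β ≈ 0.759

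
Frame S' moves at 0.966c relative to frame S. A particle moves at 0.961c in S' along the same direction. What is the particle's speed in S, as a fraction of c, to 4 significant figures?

Relativistic velocity addition: u = (u' + v)/(1 + u'v/c²)
= (0.961 + 0.966)/(1 + 0.961×0.966) = 1.927/1.92833 = 0.9993

u ≈ 0.9993c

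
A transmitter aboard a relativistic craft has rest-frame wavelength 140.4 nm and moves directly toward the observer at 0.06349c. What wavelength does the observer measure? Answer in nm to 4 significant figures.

Relativistic Doppler: λ_obs = λ_src √((1−β)/(1+β))
= 140.4 × √(0.936510/1.06349) = 140.4 × 0.938403 = 131.8 nm

λ_obs ≈ 131.8 nm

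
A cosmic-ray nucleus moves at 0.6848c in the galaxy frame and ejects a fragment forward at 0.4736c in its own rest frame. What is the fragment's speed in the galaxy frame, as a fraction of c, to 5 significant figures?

u ≈ 0.87471c

Compose boost 2: (0.4736 + 0.6848)/(1 + 0.4736×0.6848) = 1.1584/1.324321 = 0.87471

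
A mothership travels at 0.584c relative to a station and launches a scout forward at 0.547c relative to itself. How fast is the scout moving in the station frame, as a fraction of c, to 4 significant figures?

u ≈ 0.8572c

Compose boost 2: (0.547 + 0.584)/(1 + 0.547×0.584) = 1.131/1.31945 = 0.8572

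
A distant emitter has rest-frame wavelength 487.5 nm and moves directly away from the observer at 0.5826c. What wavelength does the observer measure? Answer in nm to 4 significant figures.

Relativistic Doppler: λ_obs = λ_src √((1+β)/(1−β))
= 487.5 × √(1.58260/0.417400) = 487.5 × 1.94719 = 949.3 nm

λ_obs ≈ 949.3 nm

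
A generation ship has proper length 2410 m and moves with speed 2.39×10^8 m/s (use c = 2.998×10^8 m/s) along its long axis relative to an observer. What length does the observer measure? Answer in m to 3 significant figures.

L ≈ 1450 m

β = v/c = 2.39×10^8 / 2.998×10^8 = 0.79720
γ = 1/√(1 − 0.79720²) = 1.6564
Length contraction: L = L₀/γ = 2410/1.6564 = 1450 m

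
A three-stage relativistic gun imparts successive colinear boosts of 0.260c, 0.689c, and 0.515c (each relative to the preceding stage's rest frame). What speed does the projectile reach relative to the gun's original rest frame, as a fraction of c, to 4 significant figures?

Compose boost 2: (0.689 + 0.260)/(1 + 0.689×0.260) = 0.9490/1.17914 = 0.804824
Compose boost 3: (0.515 + 0.804824)/(1 + 0.515×0.804824) = 1.31982/1.41448 = 0.9331

u ≈ 0.9331c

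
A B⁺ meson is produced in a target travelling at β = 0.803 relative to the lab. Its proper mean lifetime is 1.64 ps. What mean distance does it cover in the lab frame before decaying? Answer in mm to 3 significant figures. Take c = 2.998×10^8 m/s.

d ≈ 0.662 mm

γ = 1/√(1 − 0.803²) = 1.6779
Dilated lifetime: Δt = γτ₀ = 1.6779 × 1.64 ps = 2.7518 ps
d = vΔt = 0.803c × 2.7518 ps = 2.4074×10^8 m/s × 2.7518×10^-12 s = 0.662 mm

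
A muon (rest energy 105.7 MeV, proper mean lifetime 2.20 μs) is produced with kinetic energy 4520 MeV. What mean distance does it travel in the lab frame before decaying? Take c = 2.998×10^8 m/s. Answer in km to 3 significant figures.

γ = 1 + K/(m₀c²) = 1 + 4520/105.7 = 43.763
β = √(1 − 1/γ²) = 0.99974
Dilated lifetime: γτ₀ = 43.763 × 2.20 μs = 96.278 μs
d = βc·γτ₀ = 0.99974 × (2.998×10^8 m/s) × 9.6278×10^-5 s = 28.9 km

d ≈ 28.9 km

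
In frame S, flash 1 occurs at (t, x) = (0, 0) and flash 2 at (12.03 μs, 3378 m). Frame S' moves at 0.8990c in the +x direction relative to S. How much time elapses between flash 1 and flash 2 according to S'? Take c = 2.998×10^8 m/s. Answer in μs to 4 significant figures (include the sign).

Δt' ≈ 4.340 μs

γ = 1/√(1 − 0.8990²) = 2.28337
Δt' = γ(Δt − vΔx/c²) = 2.28337 × (12.03 μs − 0.8990×3378 m / (2.998×10^8 m/s))
= 2.28337 × (1.90051 μs) = 4.340 μs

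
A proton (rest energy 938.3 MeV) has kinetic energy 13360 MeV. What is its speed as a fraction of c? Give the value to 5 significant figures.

β ≈ 0.99784

γ = 1 + K/(m₀c²) = 1 + 13360/938.3 = 15.23852
β = √(1 − 1/γ²) = 0.99784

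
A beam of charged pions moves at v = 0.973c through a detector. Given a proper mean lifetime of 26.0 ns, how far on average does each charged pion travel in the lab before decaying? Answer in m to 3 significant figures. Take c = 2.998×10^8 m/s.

d ≈ 32.9 m

γ = 1/√(1 − 0.973²) = 4.3327
Dilated lifetime: Δt = γτ₀ = 4.3327 × 26.0 ns = 112.65 ns
d = vΔt = 0.973c × 112.65 ns = 2.9171×10^8 m/s × 1.1265×10^-7 s = 32.9 m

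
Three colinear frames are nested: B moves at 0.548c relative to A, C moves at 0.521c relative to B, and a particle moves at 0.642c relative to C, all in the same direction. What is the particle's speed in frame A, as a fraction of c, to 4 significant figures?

Compose boost 2: (0.521 + 0.548)/(1 + 0.521×0.548) = 1.069/1.28551 = 0.831578
Compose boost 3: (0.642 + 0.831578)/(1 + 0.642×0.831578) = 1.47358/1.53387 = 0.9607

u ≈ 0.9607c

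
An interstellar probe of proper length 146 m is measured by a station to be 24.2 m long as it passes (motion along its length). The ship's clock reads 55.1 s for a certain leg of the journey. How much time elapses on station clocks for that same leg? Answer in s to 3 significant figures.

Δt ≈ 332 s

Length contraction ⇒ γ = L₀/L = 146/24.2 = 6.0331
Time dilation: Δt = γτ₀ = 6.0331 × 55.1 s = 332 s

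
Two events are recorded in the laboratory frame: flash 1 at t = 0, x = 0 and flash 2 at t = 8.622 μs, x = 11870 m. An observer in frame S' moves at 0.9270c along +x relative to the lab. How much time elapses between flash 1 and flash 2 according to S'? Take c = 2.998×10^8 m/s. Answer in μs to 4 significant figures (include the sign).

γ = 1/√(1 − 0.9270²) = 2.66623
Δt' = γ(Δt − vΔx/c²) = 2.66623 × (8.622 μs − 0.9270×11870 m / (2.998×10^8 m/s))
= 2.66623 × (-28.0808 μs) = -74.87 μs

Δt' ≈ -74.87 μs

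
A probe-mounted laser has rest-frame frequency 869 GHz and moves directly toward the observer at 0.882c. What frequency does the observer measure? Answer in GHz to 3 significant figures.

f_obs ≈ 3470 GHz

Relativistic Doppler: f_obs = f_src √((1+β)/(1−β))
= 869 × √(1.8820/0.11800) = 869 × 3.9936 = 3470 GHz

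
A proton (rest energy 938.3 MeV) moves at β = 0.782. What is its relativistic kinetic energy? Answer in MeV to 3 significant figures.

γ = 1/√(1 − 0.782²) = 1.6044
K = (γ − 1)m₀c² = (1.6044 − 1) × 938.3 MeV = 0.60442 × 938.3 MeV = 567 MeV

K ≈ 567 MeV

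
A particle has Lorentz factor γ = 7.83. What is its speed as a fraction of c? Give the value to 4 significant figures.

β ≈ 0.9918

β = √(1 − 1/γ²) = √(1 − 1/7.83²) = √(0.983689) = 0.9918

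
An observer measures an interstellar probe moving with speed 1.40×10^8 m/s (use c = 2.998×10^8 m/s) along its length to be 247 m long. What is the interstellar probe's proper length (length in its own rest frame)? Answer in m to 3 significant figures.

β = v/c = 1.40×10^8 / 2.998×10^8 = 0.46698
γ = 1/√(1 − 0.46698²) = 1.1309
L₀ = γL = 1.1309 × 247 = 279 m

L₀ ≈ 279 m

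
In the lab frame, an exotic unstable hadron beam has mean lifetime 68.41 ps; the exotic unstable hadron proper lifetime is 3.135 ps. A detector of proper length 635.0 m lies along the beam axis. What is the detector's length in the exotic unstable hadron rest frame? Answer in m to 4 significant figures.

L ≈ 29.10 m

Time dilation ⇒ γ = Δt/τ₀ = 68.41/3.135 = 21.8214
Length contraction: L = L₀/γ = 635.0/21.8214 = 29.10 m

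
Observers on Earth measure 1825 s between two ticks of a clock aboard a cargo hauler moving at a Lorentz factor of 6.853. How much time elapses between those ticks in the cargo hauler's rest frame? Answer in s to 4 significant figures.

τ₀ ≈ 266.3 s

γ = 6.853 (given)
Proper time: τ₀ = Δt/γ = 1825/6.853 = 266.3 s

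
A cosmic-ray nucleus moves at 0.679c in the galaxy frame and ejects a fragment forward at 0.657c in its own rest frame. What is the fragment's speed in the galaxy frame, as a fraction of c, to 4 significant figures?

u ≈ 0.9239c

Compose boost 2: (0.657 + 0.679)/(1 + 0.657×0.679) = 1.336/1.44610 = 0.9239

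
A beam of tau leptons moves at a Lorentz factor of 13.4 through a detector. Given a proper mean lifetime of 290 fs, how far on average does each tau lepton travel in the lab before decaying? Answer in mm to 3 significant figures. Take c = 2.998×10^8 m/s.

d ≈ 1.16 mm

β = √(1 − 1/γ²) = √(1 − 1/13.4²) = 0.99721
Dilated lifetime: Δt = γτ₀ = 13.4 × 290 fs = 3886.0 fs
d = vΔt = 0.99721c × 3886.0 fs = 2.9896×10^8 m/s × 3.8860×10^-12 s = 1.16 mm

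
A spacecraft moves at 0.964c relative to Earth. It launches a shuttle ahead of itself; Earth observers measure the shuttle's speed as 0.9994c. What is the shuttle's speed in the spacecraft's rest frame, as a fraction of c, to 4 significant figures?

u' ≈ 0.9678c

Inverse velocity addition: u' = (u − v)/(1 − uv/c²)
= (0.9994 − 0.964)/(1 − 0.9994×0.964) = 0.03540/0.0365784 = 0.9678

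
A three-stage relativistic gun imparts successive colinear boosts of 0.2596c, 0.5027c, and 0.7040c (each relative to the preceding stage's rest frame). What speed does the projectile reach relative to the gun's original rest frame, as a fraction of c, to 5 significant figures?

Compose boost 2: (0.5027 + 0.2596)/(1 + 0.5027×0.2596) = 0.76230/1.130501 = 0.6743029
Compose boost 3: (0.7040 + 0.6743029)/(1 + 0.7040×0.6743029) = 1.378303/1.474709 = 0.93463

u ≈ 0.93463c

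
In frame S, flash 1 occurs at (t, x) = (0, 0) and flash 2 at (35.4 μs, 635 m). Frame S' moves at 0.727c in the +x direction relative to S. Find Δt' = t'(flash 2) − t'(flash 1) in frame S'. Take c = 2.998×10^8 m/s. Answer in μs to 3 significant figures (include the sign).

γ = 1/√(1 − 0.727²) = 1.4564
Δt' = γ(Δt − vΔx/c²) = 1.4564 × (35.4 μs − 0.727×635 m / (2.998×10^8 m/s))
= 1.4564 × (33.860 μs) = 49.3 μs

Δt' ≈ 49.3 μs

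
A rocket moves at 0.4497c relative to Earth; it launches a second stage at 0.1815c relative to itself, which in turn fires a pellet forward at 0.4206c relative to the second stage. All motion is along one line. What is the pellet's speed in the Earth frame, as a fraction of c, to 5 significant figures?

u ≈ 0.80627c

Compose boost 2: (0.1815 + 0.4497)/(1 + 0.1815×0.4497) = 0.63120/1.081621 = 0.5835688
Compose boost 3: (0.4206 + 0.5835688)/(1 + 0.4206×0.5835688) = 1.004169/1.245449 = 0.80627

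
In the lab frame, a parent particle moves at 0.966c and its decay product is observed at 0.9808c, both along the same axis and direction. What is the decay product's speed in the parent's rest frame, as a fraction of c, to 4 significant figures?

u' ≈ 0.2817c

Inverse velocity addition: u' = (u − v)/(1 − uv/c²)
= (0.9808 − 0.966)/(1 − 0.9808×0.966) = 0.01480/0.0525472 = 0.2817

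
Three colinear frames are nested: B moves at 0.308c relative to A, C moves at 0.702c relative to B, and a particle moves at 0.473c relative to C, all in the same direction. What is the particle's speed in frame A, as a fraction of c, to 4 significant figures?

Compose boost 2: (0.702 + 0.308)/(1 + 0.702×0.308) = 1.010/1.21622 = 0.830445
Compose boost 3: (0.473 + 0.830445)/(1 + 0.473×0.830445) = 1.30344/1.39280 = 0.9358

u ≈ 0.9358c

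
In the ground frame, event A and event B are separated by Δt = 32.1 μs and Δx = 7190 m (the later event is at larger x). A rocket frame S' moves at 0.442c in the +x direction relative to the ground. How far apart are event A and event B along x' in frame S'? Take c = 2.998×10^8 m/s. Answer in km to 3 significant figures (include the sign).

γ = 1/√(1 − 0.442²) = 1.1148
Δx' = γ(Δx − vΔt) = 1.1148 × (7190 m − 0.442×(2.998×10^8 m/s)×32.1×10^-6 s)
= 1.1148 × (2936.4 m) = 3.27 km

Δx' ≈ 3.27 km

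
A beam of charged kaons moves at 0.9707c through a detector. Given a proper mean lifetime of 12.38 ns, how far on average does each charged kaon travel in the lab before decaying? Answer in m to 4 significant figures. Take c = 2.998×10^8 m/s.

γ = 1/√(1 − 0.9707²) = 4.16156
Dilated lifetime: Δt = γτ₀ = 4.16156 × 12.38 ns = 51.5201 ns
d = vΔt = 0.9707c × 51.5201 ns = 2.91016×10^8 m/s × 5.15201×10^-8 s = 14.99 m

d ≈ 14.99 m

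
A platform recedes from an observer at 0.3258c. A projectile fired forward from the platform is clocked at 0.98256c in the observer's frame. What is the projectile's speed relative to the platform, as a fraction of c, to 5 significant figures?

Inverse velocity addition: u' = (u − v)/(1 − uv/c²)
= (0.98256 − 0.3258)/(1 − 0.98256×0.3258) = 0.65676/0.6798820 = 0.96599

u' ≈ 0.96599c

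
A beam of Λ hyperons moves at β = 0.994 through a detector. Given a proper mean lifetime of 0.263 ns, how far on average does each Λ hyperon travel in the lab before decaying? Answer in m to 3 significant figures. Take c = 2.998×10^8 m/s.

d ≈ 0.717 m

γ = 1/√(1 − 0.994²) = 9.1424
Dilated lifetime: Δt = γτ₀ = 9.1424 × 0.263 ns = 2.4045 ns
d = vΔt = 0.994c × 2.4045 ns = 2.9800×10^8 m/s × 2.4045×10^-9 s = 0.717 m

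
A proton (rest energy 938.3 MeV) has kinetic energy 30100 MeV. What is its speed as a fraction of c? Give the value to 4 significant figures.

γ = 1 + K/(m₀c²) = 1 + 30100/938.3 = 33.0793
β = √(1 − 1/γ²) = 0.9995

β ≈ 0.9995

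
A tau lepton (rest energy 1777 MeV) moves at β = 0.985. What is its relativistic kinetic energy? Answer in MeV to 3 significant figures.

K ≈ 8520 MeV

γ = 1/√(1 − 0.985²) = 5.7953
K = (γ − 1)m₀c² = (5.7953 − 1) × 1777 MeV = 4.7953 × 1777 MeV = 8520 MeV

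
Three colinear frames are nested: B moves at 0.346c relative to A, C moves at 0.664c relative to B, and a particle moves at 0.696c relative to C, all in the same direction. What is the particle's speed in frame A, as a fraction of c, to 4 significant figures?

u ≈ 0.9654c

Compose boost 2: (0.664 + 0.346)/(1 + 0.664×0.346) = 1.010/1.22974 = 0.821309
Compose boost 3: (0.696 + 0.821309)/(1 + 0.696×0.821309) = 1.51731/1.57163 = 0.9654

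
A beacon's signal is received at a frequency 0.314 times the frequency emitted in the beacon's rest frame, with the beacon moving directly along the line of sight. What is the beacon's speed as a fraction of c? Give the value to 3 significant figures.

β ≈ 0.821

f_obs/f_src = √((1−β)/(1+β)) = 0.314  ⇒  (1−β)/(1+β) = 0.098596
β = |1 − D²|/(1 + D²) = |1 − 0.098596|/(1 + 0.098596) = 0.821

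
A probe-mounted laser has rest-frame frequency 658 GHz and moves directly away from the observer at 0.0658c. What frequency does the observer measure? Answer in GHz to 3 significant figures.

f_obs ≈ 616 GHz

Relativistic Doppler: f_obs = f_src √((1−β)/(1+β))
= 658 × √(0.93420/1.0658) = 658 × 0.93623 = 616 GHz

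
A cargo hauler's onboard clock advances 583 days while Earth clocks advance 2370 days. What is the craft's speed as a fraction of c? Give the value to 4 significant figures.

β ≈ 0.9693

γ = Δt/τ₀ = 2370/583 = 4.06518
β = √(1 − 1/γ²) = √(1 − 1/4.06518²) = 0.9693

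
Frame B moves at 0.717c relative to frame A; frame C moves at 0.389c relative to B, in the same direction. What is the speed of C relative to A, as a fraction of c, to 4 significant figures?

u ≈ 0.8648c

Compose boost 2: (0.389 + 0.717)/(1 + 0.389×0.717) = 1.106/1.27891 = 0.8648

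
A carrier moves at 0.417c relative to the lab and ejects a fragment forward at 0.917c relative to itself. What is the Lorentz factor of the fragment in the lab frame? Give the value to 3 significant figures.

u_lab = (0.917 + 0.417)/(1 + 0.917×0.417) = 1.334/1.38239 = 0.964996
γ = 1/√(1 − 0.964996²) = 3.81

γ ≈ 3.81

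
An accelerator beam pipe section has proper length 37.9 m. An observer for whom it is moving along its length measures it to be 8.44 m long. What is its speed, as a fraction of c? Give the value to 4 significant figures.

γ = L₀/L = 37.9/8.44 = 4.49052
β = √(1 − 1/γ²) = 0.9749

β ≈ 0.9749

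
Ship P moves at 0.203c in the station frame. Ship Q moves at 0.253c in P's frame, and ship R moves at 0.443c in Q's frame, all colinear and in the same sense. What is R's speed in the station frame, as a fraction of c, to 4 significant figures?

Compose boost 2: (0.253 + 0.203)/(1 + 0.253×0.203) = 0.4560/1.05136 = 0.433724
Compose boost 3: (0.443 + 0.433724)/(1 + 0.443×0.433724) = 0.876724/1.19214 = 0.7354

u ≈ 0.7354c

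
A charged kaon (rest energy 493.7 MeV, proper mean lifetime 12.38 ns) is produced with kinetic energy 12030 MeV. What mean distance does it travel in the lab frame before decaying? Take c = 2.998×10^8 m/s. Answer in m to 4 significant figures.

d ≈ 94.08 m

γ = 1 + K/(m₀c²) = 1 + 12030/493.7 = 25.3670
β = √(1 − 1/γ²) = 0.999223
Dilated lifetime: γτ₀ = 25.3670 × 12.38 ns = 314.044 ns
d = βc·γτ₀ = 0.999223 × (2.998×10^8 m/s) × 3.14044×10^-7 s = 94.08 m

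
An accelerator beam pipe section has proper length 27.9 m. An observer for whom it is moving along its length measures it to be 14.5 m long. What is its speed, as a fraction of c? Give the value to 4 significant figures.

β ≈ 0.8543

γ = L₀/L = 27.9/14.5 = 1.92414
β = √(1 − 1/γ²) = 0.8543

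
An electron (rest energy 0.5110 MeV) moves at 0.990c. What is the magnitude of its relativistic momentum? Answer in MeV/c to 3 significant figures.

p ≈ 3.59 MeV/c

γ = 1/√(1 − 0.990²) = 7.0888
p = γβm₀c = 7.0888 × 0.990 × 0.5110 MeV/c = 3.59 MeV/c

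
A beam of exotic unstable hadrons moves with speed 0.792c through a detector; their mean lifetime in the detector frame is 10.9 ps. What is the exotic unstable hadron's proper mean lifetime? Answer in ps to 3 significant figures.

τ₀ ≈ 6.65 ps

γ = 1/√(1 − 0.792²) = 1.6379
Proper time: τ₀ = Δt/γ = 10.9/1.6379 = 6.65 ps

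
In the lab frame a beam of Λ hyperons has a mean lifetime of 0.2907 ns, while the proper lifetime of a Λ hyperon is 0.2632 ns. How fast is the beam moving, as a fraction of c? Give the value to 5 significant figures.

β ≈ 0.42456

γ = Δt/τ₀ = 0.2907/0.2632 = 1.104483
β = √(1 − 1/γ²) = √(1 − 1/1.104483²) = 0.42456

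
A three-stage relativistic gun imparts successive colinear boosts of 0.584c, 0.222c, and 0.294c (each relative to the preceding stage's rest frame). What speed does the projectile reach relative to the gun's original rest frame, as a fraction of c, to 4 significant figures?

Compose boost 2: (0.222 + 0.584)/(1 + 0.222×0.584) = 0.8060/1.12965 = 0.713497
Compose boost 3: (0.294 + 0.713497)/(1 + 0.294×0.713497) = 1.00750/1.20977 = 0.8328

u ≈ 0.8328c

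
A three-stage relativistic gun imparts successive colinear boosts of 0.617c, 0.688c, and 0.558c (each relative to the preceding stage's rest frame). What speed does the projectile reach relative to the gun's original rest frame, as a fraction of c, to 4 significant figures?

u ≈ 0.9755c

Compose boost 2: (0.688 + 0.617)/(1 + 0.688×0.617) = 1.305/1.42450 = 0.916113
Compose boost 3: (0.558 + 0.916113)/(1 + 0.558×0.916113) = 1.47411/1.51119 = 0.9755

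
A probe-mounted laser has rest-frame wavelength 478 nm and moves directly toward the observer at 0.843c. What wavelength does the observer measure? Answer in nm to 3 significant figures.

λ_obs ≈ 140 nm

Relativistic Doppler: λ_obs = λ_src √((1−β)/(1+β))
= 478 × √(0.15700/1.8430) = 478 × 0.29187 = 140 nm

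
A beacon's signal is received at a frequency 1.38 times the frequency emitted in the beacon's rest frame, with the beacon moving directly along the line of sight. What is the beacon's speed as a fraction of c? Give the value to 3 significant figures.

f_obs/f_src = √((1+β)/(1−β)) = 1.38  ⇒  (1+β)/(1−β) = 1.9044
β = |1 − D²|/(1 + D²) = |1 − 1.9044|/(1 + 1.9044) = 0.311

β ≈ 0.311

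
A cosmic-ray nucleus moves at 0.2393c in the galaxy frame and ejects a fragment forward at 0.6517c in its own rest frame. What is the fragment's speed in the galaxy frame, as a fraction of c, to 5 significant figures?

u ≈ 0.77079c

Compose boost 2: (0.6517 + 0.2393)/(1 + 0.6517×0.2393) = 0.89100/1.155952 = 0.77079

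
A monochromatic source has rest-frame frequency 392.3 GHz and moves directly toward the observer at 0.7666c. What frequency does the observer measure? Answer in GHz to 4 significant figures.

f_obs ≈ 1079 GHz

Relativistic Doppler: f_obs = f_src √((1+β)/(1−β))
= 392.3 × √(1.76660/0.233400) = 392.3 × 2.75118 = 1079 GHz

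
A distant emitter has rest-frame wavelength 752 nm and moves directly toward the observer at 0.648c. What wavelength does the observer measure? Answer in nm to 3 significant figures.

λ_obs ≈ 348 nm

Relativistic Doppler: λ_obs = λ_src √((1−β)/(1+β))
= 752 × √(0.35200/1.6480) = 752 × 0.46216 = 348 nm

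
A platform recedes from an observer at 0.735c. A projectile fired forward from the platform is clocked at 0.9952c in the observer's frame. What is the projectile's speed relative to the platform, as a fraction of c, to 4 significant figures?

u' ≈ 0.9690c

Inverse velocity addition: u' = (u − v)/(1 − uv/c²)
= (0.9952 − 0.735)/(1 − 0.9952×0.735) = 0.2602/0.268528 = 0.9690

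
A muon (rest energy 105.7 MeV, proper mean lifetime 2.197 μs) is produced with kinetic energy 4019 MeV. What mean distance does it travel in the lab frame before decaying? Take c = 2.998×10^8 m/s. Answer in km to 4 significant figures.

d ≈ 25.69 km

γ = 1 + K/(m₀c²) = 1 + 4019/105.7 = 39.0227
β = √(1 − 1/γ²) = 0.999672
Dilated lifetime: γτ₀ = 39.0227 × 2.197 μs = 85.7329 μs
d = βc·γτ₀ = 0.999672 × (2.998×10^8 m/s) × 8.57329×10^-5 s = 25.69 km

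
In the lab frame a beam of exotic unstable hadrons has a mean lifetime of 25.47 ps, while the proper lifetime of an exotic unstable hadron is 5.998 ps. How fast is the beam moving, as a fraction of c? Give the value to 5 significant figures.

β ≈ 0.97188

γ = Δt/τ₀ = 25.47/5.998 = 4.246415
β = √(1 − 1/γ²) = √(1 − 1/4.246415²) = 0.97188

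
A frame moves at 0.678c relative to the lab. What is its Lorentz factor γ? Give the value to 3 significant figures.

γ = 1/√(1 − β²) = 1/√(1 − 0.678²) = 1/√(0.54032) = 1.36

γ ≈ 1.36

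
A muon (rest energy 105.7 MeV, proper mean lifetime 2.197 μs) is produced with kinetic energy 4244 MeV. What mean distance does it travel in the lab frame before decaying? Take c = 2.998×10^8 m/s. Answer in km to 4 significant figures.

d ≈ 27.10 km

γ = 1 + K/(m₀c²) = 1 + 4244/105.7 = 41.1514
β = √(1 − 1/γ²) = 0.999705
Dilated lifetime: γτ₀ = 41.1514 × 2.197 μs = 90.4096 μs
d = βc·γτ₀ = 0.999705 × (2.998×10^8 m/s) × 9.04096×10^-5 s = 27.10 km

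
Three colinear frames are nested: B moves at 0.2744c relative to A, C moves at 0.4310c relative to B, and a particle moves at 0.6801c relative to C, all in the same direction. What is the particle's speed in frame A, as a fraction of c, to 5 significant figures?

Compose boost 2: (0.4310 + 0.2744)/(1 + 0.4310×0.2744) = 0.70540/1.118266 = 0.6307978
Compose boost 3: (0.6801 + 0.6307978)/(1 + 0.6801×0.6307978) = 1.310898/1.429006 = 0.91735

u ≈ 0.91735c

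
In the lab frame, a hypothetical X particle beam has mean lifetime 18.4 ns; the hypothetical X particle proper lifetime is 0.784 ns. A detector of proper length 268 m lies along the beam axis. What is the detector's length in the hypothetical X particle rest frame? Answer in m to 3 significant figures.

Time dilation ⇒ γ = Δt/τ₀ = 18.4/0.784 = 23.469
Length contraction: L = L₀/γ = 268/23.469 = 11.4 m

L ≈ 11.4 m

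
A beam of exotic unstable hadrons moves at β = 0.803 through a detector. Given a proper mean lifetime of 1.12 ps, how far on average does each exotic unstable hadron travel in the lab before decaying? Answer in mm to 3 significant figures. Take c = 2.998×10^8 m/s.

γ = 1/√(1 − 0.803²) = 1.6779
Dilated lifetime: Δt = γτ₀ = 1.6779 × 1.12 ps = 1.8793 ps
d = vΔt = 0.803c × 1.8793 ps = 2.4074×10^8 m/s × 1.8793×10^-12 s = 0.452 mm

d ≈ 0.452 mm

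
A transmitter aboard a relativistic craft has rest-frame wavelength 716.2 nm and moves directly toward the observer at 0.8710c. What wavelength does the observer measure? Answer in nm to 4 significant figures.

Relativistic Doppler: λ_obs = λ_src √((1−β)/(1+β))
= 716.2 × √(0.129000/1.87100) = 716.2 × 0.262578 = 188.1 nm

λ_obs ≈ 188.1 nm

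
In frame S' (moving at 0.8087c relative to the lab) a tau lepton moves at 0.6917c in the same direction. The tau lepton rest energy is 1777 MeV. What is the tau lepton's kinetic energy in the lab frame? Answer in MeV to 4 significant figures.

u_lab = (0.6917 + 0.8087)/(1 + 0.6917×0.8087) = 0.9621786
γ = 1/√(1 − 0.9621786²) = 3.67081
K = (γ − 1)m₀c² = (3.67081 − 1) × 1777 = 2.67081 × 1777 = 4746 MeV

K ≈ 4746 MeV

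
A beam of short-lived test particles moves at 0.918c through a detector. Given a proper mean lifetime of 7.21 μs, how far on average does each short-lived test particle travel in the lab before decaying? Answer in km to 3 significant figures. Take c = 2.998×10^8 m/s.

d ≈ 5.00 km

γ = 1/√(1 − 0.918²) = 2.5216
Dilated lifetime: Δt = γτ₀ = 2.5216 × 7.21 μs = 18.180 μs
d = vΔt = 0.918c × 18.180 μs = 2.7522×10^8 m/s × 1.8180×10^-5 s = 5.00 km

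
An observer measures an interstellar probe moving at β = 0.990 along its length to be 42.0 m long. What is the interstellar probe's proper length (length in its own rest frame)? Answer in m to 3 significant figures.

γ = 1/√(1 − 0.990²) = 7.0888
L₀ = γL = 7.0888 × 42.0 = 298 m

L₀ ≈ 298 m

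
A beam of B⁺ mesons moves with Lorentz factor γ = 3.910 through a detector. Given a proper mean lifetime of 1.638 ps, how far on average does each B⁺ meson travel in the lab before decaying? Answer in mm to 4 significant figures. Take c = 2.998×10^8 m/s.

β = √(1 − 1/γ²) = √(1 − 1/3.910²) = 0.966742
Dilated lifetime: Δt = γτ₀ = 3.910 × 1.638 ps = 6.40458 ps
d = vΔt = 0.966742c × 6.40458 ps = 2.89829×10^8 m/s × 6.40458×10^-12 s = 1.856 mm

d ≈ 1.856 mm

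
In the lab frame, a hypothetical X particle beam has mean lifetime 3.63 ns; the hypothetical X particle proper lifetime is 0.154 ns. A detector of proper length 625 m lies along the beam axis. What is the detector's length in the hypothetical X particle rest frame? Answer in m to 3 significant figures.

Time dilation ⇒ γ = Δt/τ₀ = 3.63/0.154 = 23.571
Length contraction: L = L₀/γ = 625/23.571 = 26.5 m

L ≈ 26.5 m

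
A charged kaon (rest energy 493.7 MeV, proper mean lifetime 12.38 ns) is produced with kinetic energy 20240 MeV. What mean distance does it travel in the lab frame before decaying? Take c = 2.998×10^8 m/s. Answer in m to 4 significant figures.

d ≈ 155.8 m

γ = 1 + K/(m₀c²) = 1 + 20240/493.7 = 41.9966
β = √(1 − 1/γ²) = 0.999716
Dilated lifetime: γτ₀ = 41.9966 × 12.38 ns = 519.917 ns
d = βc·γτ₀ = 0.999716 × (2.998×10^8 m/s) × 5.19917×10^-7 s = 155.8 m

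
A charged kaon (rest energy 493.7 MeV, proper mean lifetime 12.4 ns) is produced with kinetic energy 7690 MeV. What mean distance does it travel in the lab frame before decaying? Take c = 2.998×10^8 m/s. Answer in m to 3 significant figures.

γ = 1 + K/(m₀c²) = 1 + 7690/493.7 = 16.576
β = √(1 − 1/γ²) = 0.99818
Dilated lifetime: γτ₀ = 16.576 × 12.4 ns = 205.55 ns
d = βc·γτ₀ = 0.99818 × (2.998×10^8 m/s) × 2.0555×10^-7 s = 61.5 m

d ≈ 61.5 m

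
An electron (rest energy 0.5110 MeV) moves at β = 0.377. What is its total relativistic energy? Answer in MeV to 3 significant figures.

E ≈ 0.552 MeV

γ = 1/√(1 − 0.377²) = 1.0797
E = γm₀c² = 1.0797 × 0.5110 MeV = 0.552 MeV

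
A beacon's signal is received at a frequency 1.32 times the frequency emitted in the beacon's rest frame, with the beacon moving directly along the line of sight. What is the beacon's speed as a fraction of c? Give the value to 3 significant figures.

β ≈ 0.271

f_obs/f_src = √((1+β)/(1−β)) = 1.32  ⇒  (1+β)/(1−β) = 1.7424
β = |1 − D²|/(1 + D²) = |1 − 1.7424|/(1 + 1.7424) = 0.271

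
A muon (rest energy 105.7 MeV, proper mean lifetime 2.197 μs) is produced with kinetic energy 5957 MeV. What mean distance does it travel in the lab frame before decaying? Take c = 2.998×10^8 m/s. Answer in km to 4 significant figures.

γ = 1 + K/(m₀c²) = 1 + 5957/105.7 = 57.3576
β = √(1 − 1/γ²) = 0.999848
Dilated lifetime: γτ₀ = 57.3576 × 2.197 μs = 126.015 μs
d = βc·γτ₀ = 0.999848 × (2.998×10^8 m/s) × 0.000126015 s = 37.77 km

d ≈ 37.77 km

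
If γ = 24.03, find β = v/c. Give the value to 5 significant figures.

β ≈ 0.99913

β = √(1 − 1/γ²) = √(1 − 1/24.03²) = √(0.9982682) = 0.99913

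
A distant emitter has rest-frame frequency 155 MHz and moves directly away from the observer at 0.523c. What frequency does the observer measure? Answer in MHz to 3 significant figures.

Relativistic Doppler: f_obs = f_src √((1−β)/(1+β))
= 155 × √(0.47700/1.5230) = 155 × 0.55964 = 86.7 MHz

f_obs ≈ 86.7 MHz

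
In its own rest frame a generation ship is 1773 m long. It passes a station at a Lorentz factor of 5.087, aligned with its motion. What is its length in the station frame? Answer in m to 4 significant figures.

γ = 5.087 (given)
Length contraction: L = L₀/γ = 1773/5.087 = 348.5 m

L ≈ 348.5 m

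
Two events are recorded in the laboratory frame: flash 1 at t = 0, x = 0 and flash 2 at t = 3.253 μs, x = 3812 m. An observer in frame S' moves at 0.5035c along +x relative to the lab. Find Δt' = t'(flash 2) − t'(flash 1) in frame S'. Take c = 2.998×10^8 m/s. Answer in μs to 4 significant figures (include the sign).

γ = 1/√(1 − 0.5035²) = 1.15741
Δt' = γ(Δt − vΔx/c²) = 1.15741 × (3.253 μs − 0.5035×3812 m / (2.998×10^8 m/s))
= 1.15741 × (-3.14907 μs) = -3.645 μs

Δt' ≈ -3.645 μs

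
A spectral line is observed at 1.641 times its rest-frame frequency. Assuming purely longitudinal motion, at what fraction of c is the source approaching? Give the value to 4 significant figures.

f_obs/f_src = √((1+β)/(1−β)) = 1.641  ⇒  (1+β)/(1−β) = 2.69288
β = |1 − D²|/(1 + D²) = |1 − 2.69288|/(1 + 2.69288) = 0.4584

β ≈ 0.4584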